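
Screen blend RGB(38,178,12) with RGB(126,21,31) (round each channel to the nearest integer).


Screen: C = 255 - (255-A)×(255-B)/255, rounded to nearest integer
R: 255 - (255-38)×(255-126)/255 = 255 - 27993/255 ≈ 255 - 109.776 = 145.224 → 145
G: 255 - (255-178)×(255-21)/255 = 255 - 18018/255 ≈ 255 - 70.659 = 184.341 → 184
B: 255 - (255-12)×(255-31)/255 = 255 - 54432/255 ≈ 255 - 213.459 = 41.541 → 42
= RGB(145, 184, 42)


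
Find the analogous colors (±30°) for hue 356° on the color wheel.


Base hue: 356°
Left analog: (356 - 30) mod 360 = 326°
Right analog: (356 + 30) mod 360 = 26°
Analogous hues = 326° and 26°


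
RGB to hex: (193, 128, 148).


R = 193 → C1 (hex)
G = 128 → 80 (hex)
B = 148 → 94 (hex)
Hex = #C18094


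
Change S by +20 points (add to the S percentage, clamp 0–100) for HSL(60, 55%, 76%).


Original S = 55%
Adjustment = +20 percentage points
New S = 55 + (20) = 75
Clamp to [0, 100] → 75
= HSL(60°, 75%, 76%)


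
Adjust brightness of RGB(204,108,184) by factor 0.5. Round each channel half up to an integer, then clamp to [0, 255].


Multiply each channel by 0.5, round half up, clamp to [0, 255]
R: 204×0.5 = 102
G: 108×0.5 = 54
B: 184×0.5 = 92
= RGB(102, 54, 92)


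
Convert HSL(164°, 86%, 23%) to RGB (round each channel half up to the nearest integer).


H=164°, S=0.86, L=0.23
C = (1-|2L-1|)×S = (1-|-0.54|)×0.86 = 0.3956
H' = H/60 = 164/60 ≈ 2.7333; X = C×(1-|H' mod 2 - 1|) ≈ 0.2901
m = L - C/2 = 0.23 - 0.1978 = 0.0322
Sector ⌊H'⌋ = 2 → (R',G',B') = (0.0, 0.3956, ≈0.2901)
RGB = ((R'+m)×255, (G'+m)×255, (B'+m)×255) = (8.211, 109.089, 82.1882)
Round half up → RGB(8, 109, 82)


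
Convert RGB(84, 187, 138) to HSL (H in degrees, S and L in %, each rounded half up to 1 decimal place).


Normalize: R'=84/255≈0.3294, G'=187/255≈0.7333, B'=138/255≈0.5412
Max=187/255, Min=84/255, Δ=Max-Min=103/255
L = (Max+Min)/2 = (187+84)/510 = 271/510 = 0.53137… → L = 53.1%
L > 0.5 → S = Δ/(2-Max-Min) = 103/(510-187-84) = 103/239 = 0.43096… → S = 43.1%
(the 1/255 factors cancel in S and H, so raw channel differences can be used)
Max is G' → H = 60 × ((B-R)/Δ + 2) = 60 × ((138-84)/103 + 2)
  54/103 + 2 = 0.5242… + 2 = 2.5242…
  H = 60 × 2.5242… = 151.456…° → H = 151.5°
= HSL(151.5°, 43.1%, 53.1%)


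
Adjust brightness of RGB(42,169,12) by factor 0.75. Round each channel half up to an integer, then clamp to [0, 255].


Multiply each channel by 0.75, round half up, clamp to [0, 255]
R: 42×0.75 = 31.5 → round → 32
G: 169×0.75 = 126.75 → round → 127
B: 12×0.75 = 9
= RGB(32, 127, 9)


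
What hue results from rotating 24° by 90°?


New hue = (H + rotation) mod 360
New hue = (24 + 90) mod 360
= 114 mod 360
= 114°


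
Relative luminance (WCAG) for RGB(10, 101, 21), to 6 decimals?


Linearize each channel (sRGB transfer function): c = v/255; c_lin = c/12.92 if c ≤ 0.04045, else ((c+0.055)/1.055)^2.4
  R: 10/255 ≈ 0.039216 ≤ 0.04045 → 0.039216/12.92 ≈ 0.003035
  G: 101/255 ≈ 0.396078 > 0.04045 → ((0.396078+0.055)/1.055)^2.4 ≈ 0.130136
  B: 21/255 ≈ 0.082353 > 0.04045 → ((0.082353+0.055)/1.055)^2.4 ≈ 0.007499
R_lin = 0.003035, G_lin = 0.130136, B_lin = 0.007499
L = 0.2126×R + 0.7152×G + 0.0722×B
L = 0.2126×0.003035 + 0.7152×0.130136 + 0.0722×0.007499
L ≈ 0.094260


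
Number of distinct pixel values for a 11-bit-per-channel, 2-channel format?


Total bits = 11 bits/channel × 2 channels = 22 bits
Distinct pixel values = 2^22
= 4,194,304 pixel values


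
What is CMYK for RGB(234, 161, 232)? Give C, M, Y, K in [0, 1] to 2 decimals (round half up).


R'=234/255≈0.9176, G'=161/255≈0.6314, B'=232/255≈0.9098
K = 1 - max(R',G',B') = 1 - 234/255 = 21/255 = 0.08235… → 0.08
(1-R'-K)/(1-K) simplifies to (max-R)/max with max = 234:
C = (234-234)/234 = 0/234 = 0 → 0.00
M = (234-161)/234 = 73/234 = 0.31196… → 0.31
Y = (234-232)/234 = 2/234 = 0.00854… → 0.01
= CMYK(0.00, 0.31, 0.01, 0.08)


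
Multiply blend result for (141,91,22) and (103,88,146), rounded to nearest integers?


Multiply: C = A×B/255, rounded to nearest integer
R: 141×103/255 = 14523/255 ≈ 56.953 → 57
G: 91×88/255 = 8008/255 ≈ 31.404 → 31
B: 22×146/255 = 3212/255 ≈ 12.596 → 13
= RGB(57, 31, 13)


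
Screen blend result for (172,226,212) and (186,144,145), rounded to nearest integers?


Screen: C = 255 - (255-A)×(255-B)/255, rounded to nearest integer
R: 255 - (255-172)×(255-186)/255 = 255 - 5727/255 ≈ 255 - 22.459 = 232.541 → 233
G: 255 - (255-226)×(255-144)/255 = 255 - 3219/255 ≈ 255 - 12.624 = 242.376 → 242
B: 255 - (255-212)×(255-145)/255 = 255 - 4730/255 ≈ 255 - 18.549 = 236.451 → 236
= RGB(233, 242, 236)


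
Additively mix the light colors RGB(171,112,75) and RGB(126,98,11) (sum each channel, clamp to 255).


Additive: each channel = min(255, C₁+C₂)
R: 171+126 = 297 → 255
G: 112+98 = 210 → 210
B: 75+11 = 86 → 86
= RGB(255, 210, 86)


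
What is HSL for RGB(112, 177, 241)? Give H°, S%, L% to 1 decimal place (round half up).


Normalize: R'=112/255≈0.4392, G'=177/255≈0.6941, B'=241/255≈0.9451
Max=241/255, Min=112/255, Δ=Max-Min=129/255
L = (Max+Min)/2 = (241+112)/510 = 353/510 = 0.69215… → L = 69.2%
L > 0.5 → S = Δ/(2-Max-Min) = 129/(510-241-112) = 129/157 = 0.82165… → S = 82.2%
(the 1/255 factors cancel in S and H, so raw channel differences can be used)
Max is B' → H = 60 × ((R-G)/Δ + 4) = 60 × ((112-177)/129 + 4)
  -65/129 + 4 = -0.5038… + 4 = 3.4961…
  H = 60 × 3.4961… = 209.767…° → H = 209.8°
= HSL(209.8°, 82.2%, 69.2%)


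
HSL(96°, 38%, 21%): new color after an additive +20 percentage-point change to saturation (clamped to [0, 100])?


Original S = 38%
Adjustment = +20 percentage points
New S = 38 + (20) = 58
Clamp to [0, 100] → 58
= HSL(96°, 58%, 21%)


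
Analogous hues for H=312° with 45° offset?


Base hue: 312°
Left analog: (312 - 45) mod 360 = 267°
Right analog: (312 + 45) mod 360 = 357°
Analogous hues = 267° and 357°


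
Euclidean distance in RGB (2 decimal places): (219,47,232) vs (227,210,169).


d = √[(R₁-R₂)² + (G₁-G₂)² + (B₁-B₂)²]
d = √[(219-227)² + (47-210)² + (232-169)²]
d = √[64 + 26569 + 3969]
d = √30602
d ≈ 174.93


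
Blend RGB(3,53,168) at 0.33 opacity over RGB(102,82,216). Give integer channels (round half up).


C = α×F + (1-α)×B, with 1-α = 0.67
R: 0.33×3 + 0.67×102 = 0.99 + 68.34 = 69.33 → 69
G: 0.33×53 + 0.67×82 = 17.49 + 54.94 = 72.43 → 72
B: 0.33×168 + 0.67×216 = 55.44 + 144.72 = 200.16 → 200
= RGB(69, 72, 200)


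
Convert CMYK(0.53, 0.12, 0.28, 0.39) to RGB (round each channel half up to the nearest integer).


R = 255 × (1-C) × (1-K) = 255 × 0.47 × 0.61 = 73.1085 → 73
G = 255 × (1-M) × (1-K) = 255 × 0.88 × 0.61 = 136.884 → 137
B = 255 × (1-Y) × (1-K) = 255 × 0.72 × 0.61 = 111.996 → 112
= RGB(73, 137, 112)


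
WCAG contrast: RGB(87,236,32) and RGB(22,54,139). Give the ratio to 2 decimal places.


Linearize each sRGB channel c=v/255: c/12.92 if c ≤ 0.04045 else ((c+0.055)/1.055)^2.4
L = 0.2126×R_lin + 0.7152×G_lin + 0.0722×B_lin
Color 1 (87,236,32):
  R=87: 87/255≈0.3412 > 0.04045 → ((0.3412+0.055)/1.055)^2.4 ≈ 0.09531
  G=236: 236/255≈0.9255 > 0.04045 → ((0.9255+0.055)/1.055)^2.4 ≈ 0.83880
  B=32: 32/255≈0.1255 > 0.04045 → ((0.1255+0.055)/1.055)^2.4 ≈ 0.01444
  L1 = 0.2126×0.09531 + 0.7152×0.83880 + 0.0722×0.01444 ≈ 0.62121
Color 2 (22,54,139):
  R=22: 22/255≈0.0863 > 0.04045 → ((0.0863+0.055)/1.055)^2.4 ≈ 0.00802
  G=54: 54/255≈0.2118 > 0.04045 → ((0.2118+0.055)/1.055)^2.4 ≈ 0.03689
  B=139: 139/255≈0.5451 > 0.04045 → ((0.5451+0.055)/1.055)^2.4 ≈ 0.25818
  L2 = 0.2126×0.00802 + 0.7152×0.03689 + 0.0722×0.25818 ≈ 0.04673
Lighter = 0.62121, Darker = 0.04673
Ratio = (L_lighter + 0.05) / (L_darker + 0.05)
Ratio = (0.62121 + 0.05) / (0.04673 + 0.05) = 0.67121 / 0.09673 ≈ 6.9391
Ratio ≈ 6.94:1


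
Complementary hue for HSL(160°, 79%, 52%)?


Complement = opposite side of color wheel = hue + 180°
H' = (160 + 180) mod 360 = 340°
S and L unchanged.
= HSL(340°, 79%, 52%)


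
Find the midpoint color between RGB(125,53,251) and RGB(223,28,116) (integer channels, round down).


Midpoint: each channel = ⌊(C₁+C₂)/2⌋
R: ⌊(125+223)/2⌋ = 174
G: ⌊(53+28)/2⌋ = 40
B: ⌊(251+116)/2⌋ = 183
= RGB(174, 40, 183)


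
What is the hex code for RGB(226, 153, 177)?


R = 226 → E2 (hex)
G = 153 → 99 (hex)
B = 177 → B1 (hex)
Hex = #E299B1


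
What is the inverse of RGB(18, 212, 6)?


Invert: (255-R, 255-G, 255-B)
R: 255-18 = 237
G: 255-212 = 43
B: 255-6 = 249
= RGB(237, 43, 249)


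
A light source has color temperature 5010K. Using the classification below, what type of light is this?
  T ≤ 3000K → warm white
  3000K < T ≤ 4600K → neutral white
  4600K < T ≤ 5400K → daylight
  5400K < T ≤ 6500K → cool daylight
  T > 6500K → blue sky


Temperature: 5010K
4600K < 5010K ≤ 5400K → daylight
Classification: daylight


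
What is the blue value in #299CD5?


Color: #299CD5
R = 29 = 41
G = 9C = 156
B = D5 = 213
Blue = 213


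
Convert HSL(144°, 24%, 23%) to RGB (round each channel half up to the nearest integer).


H=144°, S=0.24, L=0.23
C = (1-|2L-1|)×S = (1-|-0.54|)×0.24 = 0.1104
H' = H/60 = 144/60 ≈ 2.4000; X = C×(1-|H' mod 2 - 1|) = 0.04416
m = L - C/2 = 0.23 - 0.0552 = 0.1748
Sector ⌊H'⌋ = 2 → (R',G',B') = (0.0, 0.1104, 0.04416)
RGB = ((R'+m)×255, (G'+m)×255, (B'+m)×255) = (44.574, 72.726, 55.8348)
Round half up → RGB(45, 73, 56)


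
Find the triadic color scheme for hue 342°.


Triadic: equally spaced at 120° intervals
H1 = 342°
H2 = (342 + 120) mod 360 = 102°
H3 = (342 + 240) mod 360 = 222°
Triadic = 342°, 102°, 222°


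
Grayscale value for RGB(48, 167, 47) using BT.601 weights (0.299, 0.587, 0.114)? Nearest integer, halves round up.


Gray = 0.299×R + 0.587×G + 0.114×B
Gray = 0.299×48 + 0.587×167 + 0.114×47
Gray = 14.352 + 98.029 + 5.358
Gray = 117.739 → round half up → 118
Gray = 118


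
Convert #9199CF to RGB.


91 → 145 (R)
99 → 153 (G)
CF → 207 (B)
= RGB(145, 153, 207)


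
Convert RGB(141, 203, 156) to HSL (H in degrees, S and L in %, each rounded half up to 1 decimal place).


Normalize: R'=141/255≈0.5529, G'=203/255≈0.7961, B'=156/255≈0.6118
Max=203/255, Min=141/255, Δ=Max-Min=62/255
L = (Max+Min)/2 = (203+141)/510 = 344/510 = 0.67450… → L = 67.5%
L > 0.5 → S = Δ/(2-Max-Min) = 62/(510-203-141) = 62/166 = 0.37349… → S = 37.3%
(the 1/255 factors cancel in S and H, so raw channel differences can be used)
Max is G' → H = 60 × ((B-R)/Δ + 2) = 60 × ((156-141)/62 + 2)
  15/62 + 2 = 0.2419… + 2 = 2.2419…
  H = 60 × 2.2419… = 134.516…° → H = 134.5°
= HSL(134.5°, 37.3%, 67.5%)


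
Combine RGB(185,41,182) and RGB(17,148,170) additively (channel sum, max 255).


Additive: each channel = min(255, C₁+C₂)
R: 185+17 = 202 → 202
G: 41+148 = 189 → 189
B: 182+170 = 352 → 255
= RGB(202, 189, 255)


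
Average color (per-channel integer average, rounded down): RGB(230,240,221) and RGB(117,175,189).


Midpoint: each channel = ⌊(C₁+C₂)/2⌋
R: ⌊(230+117)/2⌋ = 173
G: ⌊(240+175)/2⌋ = 207
B: ⌊(221+189)/2⌋ = 205
= RGB(173, 207, 205)


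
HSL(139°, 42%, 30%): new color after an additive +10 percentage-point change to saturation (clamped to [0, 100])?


Original S = 42%
Adjustment = +10 percentage points
New S = 42 + (10) = 52
Clamp to [0, 100] → 52
= HSL(139°, 52%, 30%)


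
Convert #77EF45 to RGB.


77 → 119 (R)
EF → 239 (G)
45 → 69 (B)
= RGB(119, 239, 69)


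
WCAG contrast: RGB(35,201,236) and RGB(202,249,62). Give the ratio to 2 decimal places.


Linearize each sRGB channel c=v/255: c/12.92 if c ≤ 0.04045 else ((c+0.055)/1.055)^2.4
L = 0.2126×R_lin + 0.7152×G_lin + 0.0722×B_lin
Color 1 (35,201,236):
  R=35: 35/255≈0.1373 > 0.04045 → ((0.1373+0.055)/1.055)^2.4 ≈ 0.01681
  G=201: 201/255≈0.7882 > 0.04045 → ((0.7882+0.055)/1.055)^2.4 ≈ 0.58408
  B=236: 236/255≈0.9255 > 0.04045 → ((0.9255+0.055)/1.055)^2.4 ≈ 0.83880
  L1 = 0.2126×0.01681 + 0.7152×0.58408 + 0.0722×0.83880 ≈ 0.48187
Color 2 (202,249,62):
  R=202: 202/255≈0.7922 > 0.04045 → ((0.7922+0.055)/1.055)^2.4 ≈ 0.59062
  G=249: 249/255≈0.9765 > 0.04045 → ((0.9765+0.055)/1.055)^2.4 ≈ 0.94731
  B=62: 62/255≈0.2431 > 0.04045 → ((0.2431+0.055)/1.055)^2.4 ≈ 0.04817
  L2 = 0.2126×0.59062 + 0.7152×0.94731 + 0.0722×0.04817 ≈ 0.80656
Lighter = 0.80656, Darker = 0.48187
Ratio = (L_lighter + 0.05) / (L_darker + 0.05)
Ratio = (0.80656 + 0.05) / (0.48187 + 0.05) = 0.85656 / 0.53187 ≈ 1.6105
Ratio ≈ 1.61:1


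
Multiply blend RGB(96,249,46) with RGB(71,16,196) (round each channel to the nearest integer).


Multiply: C = A×B/255, rounded to nearest integer
R: 96×71/255 = 6816/255 ≈ 26.729 → 27
G: 249×16/255 = 3984/255 ≈ 15.624 → 16
B: 46×196/255 = 9016/255 ≈ 35.357 → 35
= RGB(27, 16, 35)


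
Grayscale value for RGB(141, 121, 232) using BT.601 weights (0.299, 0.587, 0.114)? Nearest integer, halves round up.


Gray = 0.299×R + 0.587×G + 0.114×B
Gray = 0.299×141 + 0.587×121 + 0.114×232
Gray = 42.159 + 71.027 + 26.448
Gray = 139.634 → round half up → 140
Gray = 140


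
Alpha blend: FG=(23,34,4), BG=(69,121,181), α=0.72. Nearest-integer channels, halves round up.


C = α×F + (1-α)×B, with 1-α = 0.28
R: 0.72×23 + 0.28×69 = 16.56 + 19.32 = 35.88 → 36
G: 0.72×34 + 0.28×121 = 24.48 + 33.88 = 58.36 → 58
B: 0.72×4 + 0.28×181 = 2.88 + 50.68 = 53.56 → 54
= RGB(36, 58, 54)


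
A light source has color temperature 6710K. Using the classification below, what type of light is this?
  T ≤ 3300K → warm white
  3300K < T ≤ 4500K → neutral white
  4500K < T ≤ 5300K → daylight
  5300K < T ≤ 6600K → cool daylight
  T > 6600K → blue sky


Temperature: 6710K
6710K > 6600K → blue sky
Classification: blue sky


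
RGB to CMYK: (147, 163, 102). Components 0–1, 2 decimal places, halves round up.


R'=147/255≈0.5765, G'=163/255≈0.6392, B'=102/255≈0.4000
K = 1 - max(R',G',B') = 1 - 163/255 = 92/255 = 0.36078… → 0.36
(1-R'-K)/(1-K) simplifies to (max-R)/max with max = 163:
C = (163-147)/163 = 16/163 = 0.09815… → 0.10
M = (163-163)/163 = 0/163 = 0 → 0.00
Y = (163-102)/163 = 61/163 = 0.37423… → 0.37
= CMYK(0.10, 0.00, 0.37, 0.36)


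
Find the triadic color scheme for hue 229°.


Triadic: equally spaced at 120° intervals
H1 = 229°
H2 = (229 + 120) mod 360 = 349°
H3 = (229 + 240) mod 360 = 109°
Triadic = 229°, 349°, 109°


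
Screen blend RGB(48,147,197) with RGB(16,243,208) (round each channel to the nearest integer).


Screen: C = 255 - (255-A)×(255-B)/255, rounded to nearest integer
R: 255 - (255-48)×(255-16)/255 = 255 - 49473/255 ≈ 255 - 194.012 = 60.988 → 61
G: 255 - (255-147)×(255-243)/255 = 255 - 1296/255 ≈ 255 - 5.082 = 249.918 → 250
B: 255 - (255-197)×(255-208)/255 = 255 - 2726/255 ≈ 255 - 10.690 = 244.310 → 244
= RGB(61, 250, 244)


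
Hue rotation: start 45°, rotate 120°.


New hue = (H + rotation) mod 360
New hue = (45 + 120) mod 360
= 165 mod 360
= 165°


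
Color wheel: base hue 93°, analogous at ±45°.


Base hue: 93°
Left analog: (93 - 45) mod 360 = 48°
Right analog: (93 + 45) mod 360 = 138°
Analogous hues = 48° and 138°


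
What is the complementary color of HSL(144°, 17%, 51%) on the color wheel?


Complement = opposite side of color wheel = hue + 180°
H' = (144 + 180) mod 360 = 324°
S and L unchanged.
= HSL(324°, 17%, 51%)


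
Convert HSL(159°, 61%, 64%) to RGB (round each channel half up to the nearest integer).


H=159°, S=0.61, L=0.64
C = (1-|2L-1|)×S = (1-|0.28|)×0.61 = 0.4392
H' = H/60 = 159/60 ≈ 2.6500; X = C×(1-|H' mod 2 - 1|) = 0.28548
m = L - C/2 = 0.64 - 0.2196 = 0.4204
Sector ⌊H'⌋ = 2 → (R',G',B') = (0.0, 0.4392, 0.28548)
RGB = ((R'+m)×255, (G'+m)×255, (B'+m)×255) = (107.202, 219.198, 179.9994)
Round half up → RGB(107, 219, 180)


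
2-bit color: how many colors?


Colors = 2^bits = 2^2
= 4 colors


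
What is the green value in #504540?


Color: #504540
R = 50 = 80
G = 45 = 69
B = 40 = 64
Green = 69


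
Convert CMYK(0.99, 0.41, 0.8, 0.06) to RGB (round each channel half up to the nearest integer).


R = 255 × (1-C) × (1-K) = 255 × 0.01 × 0.94 = 2.397 → 2
G = 255 × (1-M) × (1-K) = 255 × 0.59 × 0.94 = 141.423 → 141
B = 255 × (1-Y) × (1-K) = 255 × 0.20 × 0.94 = 47.94 → 48
= RGB(2, 141, 48)


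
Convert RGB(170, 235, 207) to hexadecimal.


R = 170 → AA (hex)
G = 235 → EB (hex)
B = 207 → CF (hex)
Hex = #AAEBCF


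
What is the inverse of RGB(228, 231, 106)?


Invert: (255-R, 255-G, 255-B)
R: 255-228 = 27
G: 255-231 = 24
B: 255-106 = 149
= RGB(27, 24, 149)


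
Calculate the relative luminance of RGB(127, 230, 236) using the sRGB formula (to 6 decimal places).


Linearize each channel (sRGB transfer function): c = v/255; c_lin = c/12.92 if c ≤ 0.04045, else ((c+0.055)/1.055)^2.4
  R: 127/255 ≈ 0.498039 > 0.04045 → ((0.498039+0.055)/1.055)^2.4 ≈ 0.212231
  G: 230/255 ≈ 0.901961 > 0.04045 → ((0.901961+0.055)/1.055)^2.4 ≈ 0.791298
  B: 236/255 ≈ 0.925490 > 0.04045 → ((0.925490+0.055)/1.055)^2.4 ≈ 0.838799
R_lin = 0.212231, G_lin = 0.791298, B_lin = 0.838799
L = 0.2126×R + 0.7152×G + 0.0722×B
L = 0.2126×0.212231 + 0.7152×0.791298 + 0.0722×0.838799
L ≈ 0.671618


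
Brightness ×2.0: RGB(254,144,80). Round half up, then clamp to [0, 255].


Multiply each channel by 2.0, round half up, clamp to [0, 255]
R: 254×2.0 = 508 → clamp → 255
G: 144×2.0 = 288 → clamp → 255
B: 80×2.0 = 160
= RGB(255, 255, 160)


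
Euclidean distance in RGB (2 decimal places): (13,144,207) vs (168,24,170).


d = √[(R₁-R₂)² + (G₁-G₂)² + (B₁-B₂)²]
d = √[(13-168)² + (144-24)² + (207-170)²]
d = √[24025 + 14400 + 1369]
d = √39794
d ≈ 199.48


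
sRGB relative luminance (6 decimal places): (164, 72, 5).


Linearize each channel (sRGB transfer function): c = v/255; c_lin = c/12.92 if c ≤ 0.04045, else ((c+0.055)/1.055)^2.4
  R: 164/255 ≈ 0.643137 > 0.04045 → ((0.643137+0.055)/1.055)^2.4 ≈ 0.371238
  G: 72/255 ≈ 0.282353 > 0.04045 → ((0.282353+0.055)/1.055)^2.4 ≈ 0.064803
  B: 5/255 ≈ 0.019608 ≤ 0.04045 → 0.019608/12.92 ≈ 0.001518
R_lin = 0.371238, G_lin = 0.064803, B_lin = 0.001518
L = 0.2126×R + 0.7152×G + 0.0722×B
L = 0.2126×0.371238 + 0.7152×0.064803 + 0.0722×0.001518
L ≈ 0.125382


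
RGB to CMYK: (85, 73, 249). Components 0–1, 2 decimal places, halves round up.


R'=85/255≈0.3333, G'=73/255≈0.2863, B'=249/255≈0.9765
K = 1 - max(R',G',B') = 1 - 249/255 = 6/255 = 0.02352… → 0.02
(1-R'-K)/(1-K) simplifies to (max-R)/max with max = 249:
C = (249-85)/249 = 164/249 = 0.65863… → 0.66
M = (249-73)/249 = 176/249 = 0.70682… → 0.71
Y = (249-249)/249 = 0/249 = 0 → 0.00
= CMYK(0.66, 0.71, 0.00, 0.02)


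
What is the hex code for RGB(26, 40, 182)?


R = 26 → 1A (hex)
G = 40 → 28 (hex)
B = 182 → B6 (hex)
Hex = #1A28B6


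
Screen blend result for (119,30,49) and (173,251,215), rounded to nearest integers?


Screen: C = 255 - (255-A)×(255-B)/255, rounded to nearest integer
R: 255 - (255-119)×(255-173)/255 = 255 - 11152/255 ≈ 255 - 43.733 = 211.267 → 211
G: 255 - (255-30)×(255-251)/255 = 255 - 900/255 ≈ 255 - 3.529 = 251.471 → 251
B: 255 - (255-49)×(255-215)/255 = 255 - 8240/255 ≈ 255 - 32.314 = 222.686 → 223
= RGB(211, 251, 223)


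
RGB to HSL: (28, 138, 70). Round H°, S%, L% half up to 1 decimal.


Normalize: R'=28/255≈0.1098, G'=138/255≈0.5412, B'=70/255≈0.2745
Max=138/255, Min=28/255, Δ=Max-Min=110/255
L = (Max+Min)/2 = (138+28)/510 = 166/510 = 0.32549… → L = 32.5%
L ≤ 0.5 → S = Δ/(Max+Min) = 110/(138+28) = 110/166 = 0.66265… → S = 66.3%
(the 1/255 factors cancel in S and H, so raw channel differences can be used)
Max is G' → H = 60 × ((B-R)/Δ + 2) = 60 × ((70-28)/110 + 2)
  42/110 + 2 = 0.3818… + 2 = 2.3818…
  H = 60 × 2.3818… = 142.909…° → H = 142.9°
= HSL(142.9°, 66.3%, 32.5%)


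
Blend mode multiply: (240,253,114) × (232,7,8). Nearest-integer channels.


Multiply: C = A×B/255, rounded to nearest integer
R: 240×232/255 = 55680/255 ≈ 218.353 → 218
G: 253×7/255 = 1771/255 ≈ 6.945 → 7
B: 114×8/255 = 912/255 ≈ 3.576 → 4
= RGB(218, 7, 4)


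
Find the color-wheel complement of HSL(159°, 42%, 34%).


Complement = opposite side of color wheel = hue + 180°
H' = (159 + 180) mod 360 = 339°
S and L unchanged.
= HSL(339°, 42%, 34%)


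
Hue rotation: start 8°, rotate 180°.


New hue = (H + rotation) mod 360
New hue = (8 + 180) mod 360
= 188 mod 360
= 188°


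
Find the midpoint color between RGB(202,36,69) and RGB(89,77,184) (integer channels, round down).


Midpoint: each channel = ⌊(C₁+C₂)/2⌋
R: ⌊(202+89)/2⌋ = 145
G: ⌊(36+77)/2⌋ = 56
B: ⌊(69+184)/2⌋ = 126
= RGB(145, 56, 126)


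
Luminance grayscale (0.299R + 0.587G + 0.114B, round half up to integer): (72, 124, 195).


Gray = 0.299×R + 0.587×G + 0.114×B
Gray = 0.299×72 + 0.587×124 + 0.114×195
Gray = 21.528 + 72.788 + 22.230
Gray = 116.546 → round half up → 117
Gray = 117


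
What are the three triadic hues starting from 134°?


Triadic: equally spaced at 120° intervals
H1 = 134°
H2 = (134 + 120) mod 360 = 254°
H3 = (134 + 240) mod 360 = 14°
Triadic = 134°, 254°, 14°


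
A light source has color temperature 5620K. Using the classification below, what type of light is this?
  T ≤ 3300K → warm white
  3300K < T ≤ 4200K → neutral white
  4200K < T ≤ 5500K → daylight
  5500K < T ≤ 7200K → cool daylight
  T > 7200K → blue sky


Temperature: 5620K
5500K < 5620K ≤ 7200K → cool daylight
Classification: cool daylight


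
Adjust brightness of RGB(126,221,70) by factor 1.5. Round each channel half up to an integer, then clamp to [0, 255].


Multiply each channel by 1.5, round half up, clamp to [0, 255]
R: 126×1.5 = 189
G: 221×1.5 = 331.5 → round → 332 → clamp → 255
B: 70×1.5 = 105
= RGB(189, 255, 105)


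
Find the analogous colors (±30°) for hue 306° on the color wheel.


Base hue: 306°
Left analog: (306 - 30) mod 360 = 276°
Right analog: (306 + 30) mod 360 = 336°
Analogous hues = 276° and 336°


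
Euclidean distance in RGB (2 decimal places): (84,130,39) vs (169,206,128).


d = √[(R₁-R₂)² + (G₁-G₂)² + (B₁-B₂)²]
d = √[(84-169)² + (130-206)² + (39-128)²]
d = √[7225 + 5776 + 7921]
d = √20922
d ≈ 144.64


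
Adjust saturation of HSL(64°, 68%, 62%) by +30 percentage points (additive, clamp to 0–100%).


Original S = 68%
Adjustment = +30 percentage points
New S = 68 + (30) = 98
Clamp to [0, 100] → 98
= HSL(64°, 98%, 62%)


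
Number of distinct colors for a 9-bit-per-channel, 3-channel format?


Total bits = 9 bits/channel × 3 channels = 27 bits
Distinct colors = 2^27
= 134,217,728 colors


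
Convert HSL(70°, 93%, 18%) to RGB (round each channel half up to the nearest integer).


H=70°, S=0.93, L=0.18
C = (1-|2L-1|)×S = (1-|-0.64|)×0.93 = 0.3348
H' = H/60 = 70/60 ≈ 1.1667; X = C×(1-|H' mod 2 - 1|) = 0.279
m = L - C/2 = 0.18 - 0.1674 = 0.0126
Sector ⌊H'⌋ = 1 → (R',G',B') = (0.279, 0.3348, 0.0)
RGB = ((R'+m)×255, (G'+m)×255, (B'+m)×255) = (74.358, 88.587, 3.213)
Round half up → RGB(74, 89, 3)


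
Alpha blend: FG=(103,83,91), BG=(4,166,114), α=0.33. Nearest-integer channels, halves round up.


C = α×F + (1-α)×B, with 1-α = 0.67
R: 0.33×103 + 0.67×4 = 33.99 + 2.68 = 36.67 → 37
G: 0.33×83 + 0.67×166 = 27.39 + 111.22 = 138.61 → 139
B: 0.33×91 + 0.67×114 = 30.03 + 76.38 = 106.41 → 106
= RGB(37, 139, 106)


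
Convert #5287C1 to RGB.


52 → 82 (R)
87 → 135 (G)
C1 → 193 (B)
= RGB(82, 135, 193)


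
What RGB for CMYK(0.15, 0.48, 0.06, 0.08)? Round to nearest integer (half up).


R = 255 × (1-C) × (1-K) = 255 × 0.85 × 0.92 = 199.41 → 199
G = 255 × (1-M) × (1-K) = 255 × 0.52 × 0.92 = 121.992 → 122
B = 255 × (1-Y) × (1-K) = 255 × 0.94 × 0.92 = 220.524 → 221
= RGB(199, 122, 221)


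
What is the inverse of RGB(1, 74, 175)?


Invert: (255-R, 255-G, 255-B)
R: 255-1 = 254
G: 255-74 = 181
B: 255-175 = 80
= RGB(254, 181, 80)


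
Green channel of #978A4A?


Color: #978A4A
R = 97 = 151
G = 8A = 138
B = 4A = 74
Green = 138


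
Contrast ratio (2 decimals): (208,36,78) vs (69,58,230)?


Linearize each sRGB channel c=v/255: c/12.92 if c ≤ 0.04045 else ((c+0.055)/1.055)^2.4
L = 0.2126×R_lin + 0.7152×G_lin + 0.0722×B_lin
Color 1 (208,36,78):
  R=208: 208/255≈0.8157 > 0.04045 → ((0.8157+0.055)/1.055)^2.4 ≈ 0.63076
  G=36: 36/255≈0.1412 > 0.04045 → ((0.1412+0.055)/1.055)^2.4 ≈ 0.01764
  B=78: 78/255≈0.3059 > 0.04045 → ((0.3059+0.055)/1.055)^2.4 ≈ 0.07619
  L1 = 0.2126×0.63076 + 0.7152×0.01764 + 0.0722×0.07619 ≈ 0.15222
Color 2 (69,58,230):
  R=69: 69/255≈0.2706 > 0.04045 → ((0.2706+0.055)/1.055)^2.4 ≈ 0.05951
  G=58: 58/255≈0.2275 > 0.04045 → ((0.2275+0.055)/1.055)^2.4 ≈ 0.04231
  B=230: 230/255≈0.9020 > 0.04045 → ((0.9020+0.055)/1.055)^2.4 ≈ 0.79130
  L2 = 0.2126×0.05951 + 0.7152×0.04231 + 0.0722×0.79130 ≈ 0.10004
Lighter = 0.15222, Darker = 0.10004
Ratio = (L_lighter + 0.05) / (L_darker + 0.05)
Ratio = (0.15222 + 0.05) / (0.10004 + 0.05) = 0.20222 / 0.15004 ≈ 1.3477
Ratio ≈ 1.35:1


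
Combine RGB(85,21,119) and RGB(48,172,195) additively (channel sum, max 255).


Additive: each channel = min(255, C₁+C₂)
R: 85+48 = 133 → 133
G: 21+172 = 193 → 193
B: 119+195 = 314 → 255
= RGB(133, 193, 255)


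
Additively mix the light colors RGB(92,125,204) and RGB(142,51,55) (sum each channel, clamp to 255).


Additive: each channel = min(255, C₁+C₂)
R: 92+142 = 234 → 234
G: 125+51 = 176 → 176
B: 204+55 = 259 → 255
= RGB(234, 176, 255)


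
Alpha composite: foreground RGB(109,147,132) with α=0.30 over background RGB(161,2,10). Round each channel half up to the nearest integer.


C = α×F + (1-α)×B, with 1-α = 0.70
R: 0.30×109 + 0.70×161 = 32.70 + 112.70 = 145.40 → 145
G: 0.30×147 + 0.70×2 = 44.10 + 1.40 = 45.50 → 46
B: 0.30×132 + 0.70×10 = 39.60 + 7.00 = 46.60 → 47
= RGB(145, 46, 47)


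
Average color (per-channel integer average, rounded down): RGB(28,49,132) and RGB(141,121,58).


Midpoint: each channel = ⌊(C₁+C₂)/2⌋
R: ⌊(28+141)/2⌋ = 84
G: ⌊(49+121)/2⌋ = 85
B: ⌊(132+58)/2⌋ = 95
= RGB(84, 85, 95)


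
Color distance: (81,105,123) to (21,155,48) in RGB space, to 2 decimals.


d = √[(R₁-R₂)² + (G₁-G₂)² + (B₁-B₂)²]
d = √[(81-21)² + (105-155)² + (123-48)²]
d = √[3600 + 2500 + 5625]
d = √11725
d ≈ 108.28


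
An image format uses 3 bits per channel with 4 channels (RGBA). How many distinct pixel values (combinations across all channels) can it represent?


Total bits = 3 bits/channel × 4 channels = 12 bits
Distinct pixel values = 2^12
= 4,096 pixel values


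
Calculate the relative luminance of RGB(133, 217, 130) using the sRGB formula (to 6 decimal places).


Linearize each channel (sRGB transfer function): c = v/255; c_lin = c/12.92 if c ≤ 0.04045, else ((c+0.055)/1.055)^2.4
  R: 133/255 ≈ 0.521569 > 0.04045 → ((0.521569+0.055)/1.055)^2.4 ≈ 0.234551
  G: 217/255 ≈ 0.850980 > 0.04045 → ((0.850980+0.055)/1.055)^2.4 ≈ 0.693872
  B: 130/255 ≈ 0.509804 > 0.04045 → ((0.509804+0.055)/1.055)^2.4 ≈ 0.223228
R_lin = 0.234551, G_lin = 0.693872, B_lin = 0.223228
L = 0.2126×R + 0.7152×G + 0.0722×B
L = 0.2126×0.234551 + 0.7152×0.693872 + 0.0722×0.223228
L ≈ 0.562240


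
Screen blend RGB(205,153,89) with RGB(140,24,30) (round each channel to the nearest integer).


Screen: C = 255 - (255-A)×(255-B)/255, rounded to nearest integer
R: 255 - (255-205)×(255-140)/255 = 255 - 5750/255 ≈ 255 - 22.549 = 232.451 → 232
G: 255 - (255-153)×(255-24)/255 = 255 - 23562/255 ≈ 255 - 92.400 = 162.600 → 163
B: 255 - (255-89)×(255-30)/255 = 255 - 37350/255 ≈ 255 - 146.471 = 108.529 → 109
= RGB(232, 163, 109)


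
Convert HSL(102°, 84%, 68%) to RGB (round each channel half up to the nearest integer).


H=102°, S=0.84, L=0.68
C = (1-|2L-1|)×S = (1-|0.36|)×0.84 = 0.5376
H' = H/60 = 102/60 ≈ 1.7000; X = C×(1-|H' mod 2 - 1|) = 0.16128
m = L - C/2 = 0.68 - 0.2688 = 0.4112
Sector ⌊H'⌋ = 1 → (R',G',B') = (0.16128, 0.5376, 0.0)
RGB = ((R'+m)×255, (G'+m)×255, (B'+m)×255) = (145.9824, 241.944, 104.856)
Round half up → RGB(146, 242, 105)


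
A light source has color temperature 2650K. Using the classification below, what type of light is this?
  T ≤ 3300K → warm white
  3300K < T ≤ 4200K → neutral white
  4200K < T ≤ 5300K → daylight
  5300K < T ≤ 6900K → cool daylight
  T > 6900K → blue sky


Temperature: 2650K
2650K ≤ 3300K → warm white
Classification: warm white


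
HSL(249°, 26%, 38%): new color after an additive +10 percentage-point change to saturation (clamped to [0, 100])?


Original S = 26%
Adjustment = +10 percentage points
New S = 26 + (10) = 36
Clamp to [0, 100] → 36
= HSL(249°, 36%, 38%)


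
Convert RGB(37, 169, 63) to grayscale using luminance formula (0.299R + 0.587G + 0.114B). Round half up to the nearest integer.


Gray = 0.299×R + 0.587×G + 0.114×B
Gray = 0.299×37 + 0.587×169 + 0.114×63
Gray = 11.063 + 99.203 + 7.182
Gray = 117.448 → round half up → 117
Gray = 117


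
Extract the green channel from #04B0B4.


Color: #04B0B4
R = 04 = 4
G = B0 = 176
B = B4 = 180
Green = 176


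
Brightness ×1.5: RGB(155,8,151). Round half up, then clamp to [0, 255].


Multiply each channel by 1.5, round half up, clamp to [0, 255]
R: 155×1.5 = 232.5 → round → 233
G: 8×1.5 = 12
B: 151×1.5 = 226.5 → round → 227
= RGB(233, 12, 227)


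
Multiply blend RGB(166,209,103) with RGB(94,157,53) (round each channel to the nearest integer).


Multiply: C = A×B/255, rounded to nearest integer
R: 166×94/255 = 15604/255 ≈ 61.192 → 61
G: 209×157/255 = 32813/255 ≈ 128.678 → 129
B: 103×53/255 = 5459/255 ≈ 21.408 → 21
= RGB(61, 129, 21)


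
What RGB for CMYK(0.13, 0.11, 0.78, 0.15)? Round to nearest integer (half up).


R = 255 × (1-C) × (1-K) = 255 × 0.87 × 0.85 = 188.5725 → 189
G = 255 × (1-M) × (1-K) = 255 × 0.89 × 0.85 = 192.9075 → 193
B = 255 × (1-Y) × (1-K) = 255 × 0.22 × 0.85 = 47.685 → 48
= RGB(189, 193, 48)


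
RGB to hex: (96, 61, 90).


R = 96 → 60 (hex)
G = 61 → 3D (hex)
B = 90 → 5A (hex)
Hex = #603D5A


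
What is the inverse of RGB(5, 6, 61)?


Invert: (255-R, 255-G, 255-B)
R: 255-5 = 250
G: 255-6 = 249
B: 255-61 = 194
= RGB(250, 249, 194)


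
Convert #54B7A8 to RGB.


54 → 84 (R)
B7 → 183 (G)
A8 → 168 (B)
= RGB(84, 183, 168)


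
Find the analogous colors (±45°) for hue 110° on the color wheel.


Base hue: 110°
Left analog: (110 - 45) mod 360 = 65°
Right analog: (110 + 45) mod 360 = 155°
Analogous hues = 65° and 155°


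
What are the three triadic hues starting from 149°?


Triadic: equally spaced at 120° intervals
H1 = 149°
H2 = (149 + 120) mod 360 = 269°
H3 = (149 + 240) mod 360 = 29°
Triadic = 149°, 269°, 29°


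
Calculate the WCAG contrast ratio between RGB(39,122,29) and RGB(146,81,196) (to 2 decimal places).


Linearize each sRGB channel c=v/255: c/12.92 if c ≤ 0.04045 else ((c+0.055)/1.055)^2.4
L = 0.2126×R_lin + 0.7152×G_lin + 0.0722×B_lin
Color 1 (39,122,29):
  R=39: 39/255≈0.1529 > 0.04045 → ((0.1529+0.055)/1.055)^2.4 ≈ 0.02029
  G=122: 122/255≈0.4784 > 0.04045 → ((0.4784+0.055)/1.055)^2.4 ≈ 0.19462
  B=29: 29/255≈0.1137 > 0.04045 → ((0.1137+0.055)/1.055)^2.4 ≈ 0.01229
  L1 = 0.2126×0.02029 + 0.7152×0.19462 + 0.0722×0.01229 ≈ 0.14439
Color 2 (146,81,196):
  R=146: 146/255≈0.5725 > 0.04045 → ((0.5725+0.055)/1.055)^2.4 ≈ 0.28744
  G=81: 81/255≈0.3176 > 0.04045 → ((0.3176+0.055)/1.055)^2.4 ≈ 0.08228
  B=196: 196/255≈0.7686 > 0.04045 → ((0.7686+0.055)/1.055)^2.4 ≈ 0.55201
  L2 = 0.2126×0.28744 + 0.7152×0.08228 + 0.0722×0.55201 ≈ 0.15981
Lighter = 0.15981, Darker = 0.14439
Ratio = (L_lighter + 0.05) / (L_darker + 0.05)
Ratio = (0.15981 + 0.05) / (0.14439 + 0.05) = 0.20981 / 0.19439 ≈ 1.0793
Ratio ≈ 1.08:1


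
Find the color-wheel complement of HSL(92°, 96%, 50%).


Complement = opposite side of color wheel = hue + 180°
H' = (92 + 180) mod 360 = 272°
S and L unchanged.
= HSL(272°, 96%, 50%)


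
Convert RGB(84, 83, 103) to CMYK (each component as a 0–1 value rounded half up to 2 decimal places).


R'=84/255≈0.3294, G'=83/255≈0.3255, B'=103/255≈0.4039
K = 1 - max(R',G',B') = 1 - 103/255 = 152/255 = 0.59607… → 0.60
(1-R'-K)/(1-K) simplifies to (max-R)/max with max = 103:
C = (103-84)/103 = 19/103 = 0.18446… → 0.18
M = (103-83)/103 = 20/103 = 0.19417… → 0.19
Y = (103-103)/103 = 0/103 = 0 → 0.00
= CMYK(0.18, 0.19, 0.00, 0.60)


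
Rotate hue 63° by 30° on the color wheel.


New hue = (H + rotation) mod 360
New hue = (63 + 30) mod 360
= 93 mod 360
= 93°


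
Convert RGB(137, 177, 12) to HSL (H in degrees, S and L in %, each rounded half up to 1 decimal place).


Normalize: R'=137/255≈0.5373, G'=177/255≈0.6941, B'=12/255≈0.0471
Max=177/255, Min=12/255, Δ=Max-Min=165/255
L = (Max+Min)/2 = (177+12)/510 = 189/510 = 0.37058… → L = 37.1%
L ≤ 0.5 → S = Δ/(Max+Min) = 165/(177+12) = 165/189 = 0.87301… → S = 87.3%
(the 1/255 factors cancel in S and H, so raw channel differences can be used)
Max is G' → H = 60 × ((B-R)/Δ + 2) = 60 × ((12-137)/165 + 2)
  -125/165 + 2 = -0.7575… + 2 = 1.2424…
  H = 60 × 1.2424… = 74.545…° → H = 74.5°
= HSL(74.5°, 87.3%, 37.1%)


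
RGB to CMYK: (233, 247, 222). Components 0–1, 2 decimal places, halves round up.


R'=233/255≈0.9137, G'=247/255≈0.9686, B'=222/255≈0.8706
K = 1 - max(R',G',B') = 1 - 247/255 = 8/255 = 0.03137… → 0.03
(1-R'-K)/(1-K) simplifies to (max-R)/max with max = 247:
C = (247-233)/247 = 14/247 = 0.05668… → 0.06
M = (247-247)/247 = 0/247 = 0 → 0.00
Y = (247-222)/247 = 25/247 = 0.10121… → 0.10
= CMYK(0.06, 0.00, 0.10, 0.03)


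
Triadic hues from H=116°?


Triadic: equally spaced at 120° intervals
H1 = 116°
H2 = (116 + 120) mod 360 = 236°
H3 = (116 + 240) mod 360 = 356°
Triadic = 116°, 236°, 356°


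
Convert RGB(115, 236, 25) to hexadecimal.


R = 115 → 73 (hex)
G = 236 → EC (hex)
B = 25 → 19 (hex)
Hex = #73EC19


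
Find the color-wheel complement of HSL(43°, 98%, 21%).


Complement = opposite side of color wheel = hue + 180°
H' = (43 + 180) mod 360 = 223°
S and L unchanged.
= HSL(223°, 98%, 21%)


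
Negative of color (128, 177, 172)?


Invert: (255-R, 255-G, 255-B)
R: 255-128 = 127
G: 255-177 = 78
B: 255-172 = 83
= RGB(127, 78, 83)


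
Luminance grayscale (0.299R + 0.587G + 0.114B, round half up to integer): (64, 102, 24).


Gray = 0.299×R + 0.587×G + 0.114×B
Gray = 0.299×64 + 0.587×102 + 0.114×24
Gray = 19.136 + 59.874 + 2.736
Gray = 81.746 → round half up → 82
Gray = 82


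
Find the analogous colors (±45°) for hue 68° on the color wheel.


Base hue: 68°
Left analog: (68 - 45) mod 360 = 23°
Right analog: (68 + 45) mod 360 = 113°
Analogous hues = 23° and 113°


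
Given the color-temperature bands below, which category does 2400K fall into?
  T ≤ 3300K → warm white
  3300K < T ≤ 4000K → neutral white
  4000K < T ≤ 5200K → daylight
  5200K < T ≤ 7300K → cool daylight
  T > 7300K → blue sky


Temperature: 2400K
2400K ≤ 3300K → warm white
Classification: warm white


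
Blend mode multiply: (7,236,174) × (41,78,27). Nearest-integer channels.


Multiply: C = A×B/255, rounded to nearest integer
R: 7×41/255 = 287/255 ≈ 1.125 → 1
G: 236×78/255 = 18408/255 ≈ 72.188 → 72
B: 174×27/255 = 4698/255 ≈ 18.424 → 18
= RGB(1, 72, 18)


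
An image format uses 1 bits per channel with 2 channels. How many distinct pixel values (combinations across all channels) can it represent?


Total bits = 1 bits/channel × 2 channels = 2 bits
Distinct pixel values = 2^2
= 4 pixel values


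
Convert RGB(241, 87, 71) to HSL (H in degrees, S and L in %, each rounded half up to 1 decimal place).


Normalize: R'=241/255≈0.9451, G'=87/255≈0.3412, B'=71/255≈0.2784
Max=241/255, Min=71/255, Δ=Max-Min=170/255
L = (Max+Min)/2 = (241+71)/510 = 312/510 = 0.61176… → L = 61.2%
L > 0.5 → S = Δ/(2-Max-Min) = 170/(510-241-71) = 170/198 = 0.85858… → S = 85.9%
(the 1/255 factors cancel in S and H, so raw channel differences can be used)
Max is R' → H = 60 × (((G-B)/Δ) mod 6) = 60 × (((87-71)/170) mod 6)
  16/170 = 0.0941…
  H = 60 × 0.0941… = 5.647…° → H = 5.6°
= HSL(5.6°, 85.9%, 61.2%)


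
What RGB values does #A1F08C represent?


A1 → 161 (R)
F0 → 240 (G)
8C → 140 (B)
= RGB(161, 240, 140)


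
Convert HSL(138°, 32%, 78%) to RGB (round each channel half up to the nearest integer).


H=138°, S=0.32, L=0.78
C = (1-|2L-1|)×S = (1-|0.56|)×0.32 = 0.1408
H' = H/60 = 138/60 ≈ 2.3000; X = C×(1-|H' mod 2 - 1|) = 0.04224
m = L - C/2 = 0.78 - 0.0704 = 0.7096
Sector ⌊H'⌋ = 2 → (R',G',B') = (0.0, 0.1408, 0.04224)
RGB = ((R'+m)×255, (G'+m)×255, (B'+m)×255) = (180.948, 216.852, 191.7192)
Round half up → RGB(181, 217, 192)


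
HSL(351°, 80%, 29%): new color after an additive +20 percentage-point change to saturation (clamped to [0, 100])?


Original S = 80%
Adjustment = +20 percentage points
New S = 80 + (20) = 100
Clamp to [0, 100] → 100
= HSL(351°, 100%, 29%)


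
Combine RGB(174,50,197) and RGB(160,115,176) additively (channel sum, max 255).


Additive: each channel = min(255, C₁+C₂)
R: 174+160 = 334 → 255
G: 50+115 = 165 → 165
B: 197+176 = 373 → 255
= RGB(255, 165, 255)


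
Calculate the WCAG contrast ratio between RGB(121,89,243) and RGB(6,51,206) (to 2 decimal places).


Linearize each sRGB channel c=v/255: c/12.92 if c ≤ 0.04045 else ((c+0.055)/1.055)^2.4
L = 0.2126×R_lin + 0.7152×G_lin + 0.0722×B_lin
Color 1 (121,89,243):
  R=121: 121/255≈0.4745 > 0.04045 → ((0.4745+0.055)/1.055)^2.4 ≈ 0.19120
  G=89: 89/255≈0.3490 > 0.04045 → ((0.3490+0.055)/1.055)^2.4 ≈ 0.09990
  B=243: 243/255≈0.9529 > 0.04045 → ((0.9529+0.055)/1.055)^2.4 ≈ 0.89627
  L1 = 0.2126×0.19120 + 0.7152×0.09990 + 0.0722×0.89627 ≈ 0.17681
Color 2 (6,51,206):
  R=6: 6/255≈0.0235 ≤ 0.04045 → 0.0235/12.92 ≈ 0.00182
  G=51: 51/255≈0.2000 > 0.04045 → ((0.2000+0.055)/1.055)^2.4 ≈ 0.03310
  B=206: 206/255≈0.8078 > 0.04045 → ((0.8078+0.055)/1.055)^2.4 ≈ 0.61721
  L2 = 0.2126×0.00182 + 0.7152×0.03310 + 0.0722×0.61721 ≈ 0.06863
Lighter = 0.17681, Darker = 0.06863
Ratio = (L_lighter + 0.05) / (L_darker + 0.05)
Ratio = (0.17681 + 0.05) / (0.06863 + 0.05) = 0.22681 / 0.11863 ≈ 1.9120
Ratio ≈ 1.91:1


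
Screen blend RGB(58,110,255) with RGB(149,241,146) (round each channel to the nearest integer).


Screen: C = 255 - (255-A)×(255-B)/255, rounded to nearest integer
R: 255 - (255-58)×(255-149)/255 = 255 - 20882/255 ≈ 255 - 81.890 = 173.110 → 173
G: 255 - (255-110)×(255-241)/255 = 255 - 2030/255 ≈ 255 - 7.961 = 247.039 → 247
B: 255 - (255-255)×(255-146)/255 = 255 - 0/255 ≈ 255 - 0.000 = 255.000 → 255
= RGB(173, 247, 255)


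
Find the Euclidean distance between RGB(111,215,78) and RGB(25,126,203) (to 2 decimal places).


d = √[(R₁-R₂)² + (G₁-G₂)² + (B₁-B₂)²]
d = √[(111-25)² + (215-126)² + (78-203)²]
d = √[7396 + 7921 + 15625]
d = √30942
d ≈ 175.90
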